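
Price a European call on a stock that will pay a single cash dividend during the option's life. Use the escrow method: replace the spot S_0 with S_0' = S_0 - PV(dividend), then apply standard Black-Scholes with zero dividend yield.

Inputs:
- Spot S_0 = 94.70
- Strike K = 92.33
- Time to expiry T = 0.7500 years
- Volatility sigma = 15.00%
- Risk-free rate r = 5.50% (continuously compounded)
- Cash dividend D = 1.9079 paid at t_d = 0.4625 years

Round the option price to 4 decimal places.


Answer: Price = 7.1193

Derivation:
PV(D) = D * exp(-r * t_d) = 1.9079 * 0.97488331 = 1.85997986
S_0' = S_0 - PV(D) = 94.7000 - 1.85997986 = 92.84002014
d1 = (ln(S_0'/K) + (r + sigma^2/2)*T) / (sigma*sqrt(T)) = 0.42490041
d2 = d1 - sigma*sqrt(T) = 0.29499660
exp(-rT) = 0.95958920
N(d1) = 0.66454536; N(d2) = 0.61600176
C = S_0' * N(d1) - K * exp(-rT) * N(d2) = 92.84002014 * 0.66454536 - 92.3300 * 0.95958920 * 0.61600176 = 7.1193


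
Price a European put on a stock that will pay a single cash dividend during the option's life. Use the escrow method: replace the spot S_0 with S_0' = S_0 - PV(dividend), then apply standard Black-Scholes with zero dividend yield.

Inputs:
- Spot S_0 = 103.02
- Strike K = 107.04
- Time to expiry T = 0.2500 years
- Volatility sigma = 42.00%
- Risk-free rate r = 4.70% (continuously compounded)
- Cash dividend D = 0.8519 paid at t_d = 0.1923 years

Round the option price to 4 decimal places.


PV(D) = D * exp(-r * t_d) = 0.8519 * 0.99100262 = 0.84423513
S_0' = S_0 - PV(D) = 103.0200 - 0.84423513 = 102.17576487
d1 = (ln(S_0'/K) + (r + sigma^2/2)*T) / (sigma*sqrt(T)) = -0.06051467
d2 = d1 - sigma*sqrt(T) = -0.27051467
exp(-rT) = 0.98831876
N(-d1) = 0.52412713; N(-d2) = 0.60661783
P = K * exp(-rT) * N(-d2) - S_0' * N(-d1) = 107.0400 * 0.98831876 * 0.60661783 - 102.17576487 * 0.52412713 = 10.6208

Answer: Price = 10.6208


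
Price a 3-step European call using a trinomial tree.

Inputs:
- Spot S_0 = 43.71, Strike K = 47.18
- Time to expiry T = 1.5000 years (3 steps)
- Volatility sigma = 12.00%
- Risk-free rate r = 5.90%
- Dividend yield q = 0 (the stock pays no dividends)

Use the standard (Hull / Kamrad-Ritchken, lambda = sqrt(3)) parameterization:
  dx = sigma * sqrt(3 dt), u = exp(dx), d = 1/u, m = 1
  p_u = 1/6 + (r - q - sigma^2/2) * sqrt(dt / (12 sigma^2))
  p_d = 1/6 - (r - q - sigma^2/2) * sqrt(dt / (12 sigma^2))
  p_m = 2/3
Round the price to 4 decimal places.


Answer: Price = V(0,0) = 2.7977

Derivation:
dt = T/N = 0.500000; dx = sigma*sqrt(3*dt) = 0.146969
u = exp(dx) = 1.158319; d = 1/u = 0.863320
p_u = 0.254780, p_m = 0.666667, p_d = 0.078553
Discount per step: exp(-r*dt) = 0.970931
Stock lattice S(k, j) with j the centered position index:
  k=0: S(0,+0) = 43.7100
  k=1: S(1,-1) = 37.7357; S(1,+0) = 43.7100; S(1,+1) = 50.6301
  k=2: S(2,-2) = 32.5780; S(2,-1) = 37.7357; S(2,+0) = 43.7100; S(2,+1) = 50.6301; S(2,+2) = 58.6458
  k=3: S(3,-3) = 28.1253; S(3,-2) = 32.5780; S(3,-1) = 37.7357; S(3,+0) = 43.7100; S(3,+1) = 50.6301; S(3,+2) = 58.6458; S(3,+3) = 67.9305
Terminal payoffs V(N, j) = max(S_T - K, 0):
  V(3,-3) = 0.000000; V(3,-2) = 0.000000; V(3,-1) = 0.000000; V(3,+0) = 0.000000; V(3,+1) = 3.450102; V(3,+2) = 11.465783; V(3,+3) = 20.750496
Backward induction: V(k, j) = exp(-r*dt) * [p_u * V(k+1, j+1) + p_m * V(k+1, j) + p_d * V(k+1, j-1)]
  V(2,-2) = exp(-r*dt) * [p_u*0.000000 + p_m*0.000000 + p_d*0.000000] = 0.000000
  V(2,-1) = exp(-r*dt) * [p_u*0.000000 + p_m*0.000000 + p_d*0.000000] = 0.000000
  V(2,+0) = exp(-r*dt) * [p_u*3.450102 + p_m*0.000000 + p_d*0.000000] = 0.853466
  V(2,+1) = exp(-r*dt) * [p_u*11.465783 + p_m*3.450102 + p_d*0.000000] = 5.069544
  V(2,+2) = exp(-r*dt) * [p_u*20.750496 + p_m*11.465783 + p_d*3.450102] = 12.817927
  V(1,-1) = exp(-r*dt) * [p_u*0.853466 + p_m*0.000000 + p_d*0.000000] = 0.211125
  V(1,+0) = exp(-r*dt) * [p_u*5.069544 + p_m*0.853466 + p_d*0.000000] = 1.806511
  V(1,+1) = exp(-r*dt) * [p_u*12.817927 + p_m*5.069544 + p_d*0.853466] = 6.517367
  V(0,+0) = exp(-r*dt) * [p_u*6.517367 + p_m*1.806511 + p_d*0.211125] = 2.797661


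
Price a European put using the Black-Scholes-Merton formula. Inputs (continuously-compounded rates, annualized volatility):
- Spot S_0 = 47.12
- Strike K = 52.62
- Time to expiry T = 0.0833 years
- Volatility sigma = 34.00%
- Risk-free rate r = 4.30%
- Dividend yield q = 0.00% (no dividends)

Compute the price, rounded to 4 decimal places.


d1 = (ln(S/K) + (r - q + 0.5*sigma^2) * T) / (sigma * sqrt(T)) = -1.03945976
d2 = d1 - sigma * sqrt(T) = -1.13758967
exp(-rT) = 0.99642451; exp(-qT) = 1.00000000
P = K * exp(-rT) * N(-d2) - S_0 * exp(-qT) * N(-d1)
N(-d1) = 0.85070452; N(-d2) = 0.87235407
P = 52.6200 * 0.99642451 * 0.87235407 - 47.1200 * 1.00000000 * 0.85070452 = 5.6539

Answer: Price = 5.6539


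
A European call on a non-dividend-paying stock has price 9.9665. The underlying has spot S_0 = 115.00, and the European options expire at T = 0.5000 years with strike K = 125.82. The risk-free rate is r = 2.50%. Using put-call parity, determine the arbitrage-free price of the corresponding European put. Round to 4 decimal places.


Answer: Put price = 19.2235

Derivation:
Put-call parity: C - P = S_0 * exp(-qT) - K * exp(-rT).
S_0 * exp(-qT) = 115.0000 * 1.00000000 = 115.00000000
K * exp(-rT) = 125.8200 * 0.98757780 = 124.25703886
P = C - S*exp(-qT) + K*exp(-rT)
P = 9.9665 - 115.00000000 + 124.25703886 = 19.2235


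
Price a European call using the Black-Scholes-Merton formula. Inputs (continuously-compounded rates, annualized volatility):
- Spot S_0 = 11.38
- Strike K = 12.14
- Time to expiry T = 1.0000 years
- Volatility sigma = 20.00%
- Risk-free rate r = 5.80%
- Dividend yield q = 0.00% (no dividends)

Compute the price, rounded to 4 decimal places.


d1 = (ln(S/K) + (r - q + 0.5*sigma^2) * T) / (sigma * sqrt(T)) = 0.06675822
d2 = d1 - sigma * sqrt(T) = -0.13324178
exp(-rT) = 0.94364995; exp(-qT) = 1.00000000
C = S_0 * exp(-qT) * N(d1) - K * exp(-rT) * N(d2)
N(d1) = 0.52661291; N(d2) = 0.44700108
C = 11.3800 * 1.00000000 * 0.52661291 - 12.1400 * 0.94364995 * 0.44700108 = 0.8721

Answer: Price = 0.8721


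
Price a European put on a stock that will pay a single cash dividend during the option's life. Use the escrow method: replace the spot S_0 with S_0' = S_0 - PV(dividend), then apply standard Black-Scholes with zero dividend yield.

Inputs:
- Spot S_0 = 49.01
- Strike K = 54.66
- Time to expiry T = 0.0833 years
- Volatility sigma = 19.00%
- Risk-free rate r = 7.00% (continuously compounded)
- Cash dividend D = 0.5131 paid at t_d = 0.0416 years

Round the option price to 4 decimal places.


PV(D) = D * exp(-r * t_d) = 0.5131 * 0.99709224 = 0.51160803
S_0' = S_0 - PV(D) = 49.0100 - 0.51160803 = 48.49839197
d1 = (ln(S_0'/K) + (r + sigma^2/2)*T) / (sigma*sqrt(T)) = -2.04727372
d2 = d1 - sigma*sqrt(T) = -2.10211103
exp(-rT) = 0.99418597
N(-d1) = 0.97968439; N(-d2) = 0.98222822
P = K * exp(-rT) * N(-d2) - S_0' * N(-d1) = 54.6600 * 0.99418597 * 0.98222822 - 48.49839197 * 0.97968439 = 5.8633

Answer: Price = 5.8633


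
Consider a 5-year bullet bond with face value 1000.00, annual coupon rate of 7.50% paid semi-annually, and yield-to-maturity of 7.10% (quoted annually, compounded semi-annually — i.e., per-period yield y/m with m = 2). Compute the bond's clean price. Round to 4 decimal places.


Answer: Price = 1016.5914

Derivation:
Coupon per period c = face * coupon_rate / m = 37.500000
Periods per year m = 2; per-period yield y/m = 0.035500
Number of cashflows N = 10
Cashflows (t years, CF_t, discount factor 1/(1+y/m)^(m*t), PV):
  t = 0.5000: CF_t = 37.500000, DF = 0.965717, PV = 36.214389
  t = 1.0000: CF_t = 37.500000, DF = 0.932609, PV = 34.972853
  t = 1.5000: CF_t = 37.500000, DF = 0.900637, PV = 33.773880
  t = 2.0000: CF_t = 37.500000, DF = 0.869760, PV = 32.616012
  t = 2.5000: CF_t = 37.500000, DF = 0.839942, PV = 31.497838
  t = 3.0000: CF_t = 37.500000, DF = 0.811147, PV = 30.417999
  t = 3.5000: CF_t = 37.500000, DF = 0.783338, PV = 29.375181
  t = 4.0000: CF_t = 37.500000, DF = 0.756483, PV = 28.368113
  t = 4.5000: CF_t = 37.500000, DF = 0.730549, PV = 27.395570
  t = 5.0000: CF_t = 1037.500000, DF = 0.705503, PV = 731.959536
Price P = sum_t PV_t = 1016.591371


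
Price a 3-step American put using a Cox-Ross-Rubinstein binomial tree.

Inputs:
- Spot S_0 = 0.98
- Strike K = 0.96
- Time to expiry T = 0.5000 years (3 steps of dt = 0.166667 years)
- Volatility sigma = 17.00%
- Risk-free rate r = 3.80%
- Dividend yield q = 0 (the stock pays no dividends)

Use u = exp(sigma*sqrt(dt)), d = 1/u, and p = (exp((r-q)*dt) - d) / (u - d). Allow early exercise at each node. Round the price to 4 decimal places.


Answer: Price = V(0,0) = 0.0340

Derivation:
dt = T/N = 0.166667
u = exp(sigma*sqrt(dt)) = 1.071867; d = 1/u = 0.932951
p = (exp((r-q)*dt) - d) / (u - d) = 0.528392
Discount per step: exp(-r*dt) = 0.993687
Stock lattice S(k, i) with i counting down-moves:
  k=0: S(0,0) = 0.9800
  k=1: S(1,0) = 1.0504; S(1,1) = 0.9143
  k=2: S(2,0) = 1.1259; S(2,1) = 0.9800; S(2,2) = 0.8530
  k=3: S(3,0) = 1.2068; S(3,1) = 1.0504; S(3,2) = 0.9143; S(3,3) = 0.7958
Terminal payoffs V(N, i) = max(K - S_T, 0):
  V(3,0) = 0.000000; V(3,1) = 0.000000; V(3,2) = 0.045708; V(3,3) = 0.164202
Backward induction: V(k, i) = exp(-r*dt) * [p * V(k+1, i) + (1-p) * V(k+1, i+1)]; then take max(V_cont, immediate exercise) for American.
  V(2,0) = exp(-r*dt) * [p*0.000000 + (1-p)*0.000000] = 0.000000; exercise = 0.000000; V(2,0) = max -> 0.000000
  V(2,1) = exp(-r*dt) * [p*0.000000 + (1-p)*0.045708] = 0.021420; exercise = 0.000000; V(2,1) = max -> 0.021420
  V(2,2) = exp(-r*dt) * [p*0.045708 + (1-p)*0.164202] = 0.100949; exercise = 0.107010; V(2,2) = max -> 0.107010
  V(1,0) = exp(-r*dt) * [p*0.000000 + (1-p)*0.021420] = 0.010038; exercise = 0.000000; V(1,0) = max -> 0.010038
  V(1,1) = exp(-r*dt) * [p*0.021420 + (1-p)*0.107010] = 0.061395; exercise = 0.045708; V(1,1) = max -> 0.061395
  V(0,0) = exp(-r*dt) * [p*0.010038 + (1-p)*0.061395] = 0.034042; exercise = 0.000000; V(0,0) = max -> 0.034042


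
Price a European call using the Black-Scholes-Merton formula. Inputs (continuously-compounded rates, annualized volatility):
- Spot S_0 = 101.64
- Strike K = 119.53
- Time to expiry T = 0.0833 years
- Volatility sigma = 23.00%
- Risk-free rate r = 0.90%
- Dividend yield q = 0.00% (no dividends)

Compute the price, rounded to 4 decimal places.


d1 = (ln(S/K) + (r - q + 0.5*sigma^2) * T) / (sigma * sqrt(T)) = -2.39789764
d2 = d1 - sigma * sqrt(T) = -2.46427964
exp(-rT) = 0.99925058; exp(-qT) = 1.00000000
C = S_0 * exp(-qT) * N(d1) - K * exp(-rT) * N(d2)
N(d1) = 0.00824474; N(d2) = 0.00686445
C = 101.6400 * 1.00000000 * 0.00824474 - 119.5300 * 0.99925058 * 0.00686445 = 0.0181

Answer: Price = 0.0181


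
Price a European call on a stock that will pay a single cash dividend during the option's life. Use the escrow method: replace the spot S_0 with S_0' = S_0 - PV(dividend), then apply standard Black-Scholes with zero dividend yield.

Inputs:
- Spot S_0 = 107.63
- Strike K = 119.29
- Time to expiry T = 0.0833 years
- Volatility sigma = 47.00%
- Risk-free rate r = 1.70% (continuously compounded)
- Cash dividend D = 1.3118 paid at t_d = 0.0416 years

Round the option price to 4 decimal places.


Answer: Price = 1.7125

Derivation:
PV(D) = D * exp(-r * t_d) = 1.3118 * 0.99929305 = 1.31087262
S_0' = S_0 - PV(D) = 107.6300 - 1.31087262 = 106.31912738
d1 = (ln(S_0'/K) + (r + sigma^2/2)*T) / (sigma*sqrt(T)) = -0.77033230
d2 = d1 - sigma*sqrt(T) = -0.90598248
exp(-rT) = 0.99858490
N(d1) = 0.22055140; N(d2) = 0.18247256
C = S_0' * N(d1) - K * exp(-rT) * N(d2) = 106.31912738 * 0.22055140 - 119.2900 * 0.99858490 * 0.18247256 = 1.7125


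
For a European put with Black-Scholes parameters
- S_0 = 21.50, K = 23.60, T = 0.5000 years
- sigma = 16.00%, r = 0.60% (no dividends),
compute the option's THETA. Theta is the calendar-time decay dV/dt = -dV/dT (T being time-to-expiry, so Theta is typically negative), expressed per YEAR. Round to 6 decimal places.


d1 = -0.7406393483; d2 = -0.8537764333
phi(d1) = 0.3032457169; exp(-qT) = 1.0000000000; exp(-rT) = 0.9970044955
Theta = -S*exp(-qT)*phi(d1)*sigma/(2*sqrt(T)) + r*K*exp(-rT)*N(-d2) - q*S*exp(-qT)*N(-d1)
N(-d1) = 0.7705439284; N(-d2) = 0.8033855627; sqrt(T) = 0.7071067812
Term 1 = -21.5000 * 1.0000000000 * 0.3032457169 * 0.1600 / (2 * 0.7071067812) = -0.7376292336
Term 2 = 0.0060 * 23.6000 * 0.9970044955 * 0.8033855627 = 0.1134186289
Term 3 = 0 (no dividend yield, q = 0)
Theta = -0.7376292336 + (0.1134186289) + (0.0000000000) = -0.624211

Answer: Theta = -0.624211


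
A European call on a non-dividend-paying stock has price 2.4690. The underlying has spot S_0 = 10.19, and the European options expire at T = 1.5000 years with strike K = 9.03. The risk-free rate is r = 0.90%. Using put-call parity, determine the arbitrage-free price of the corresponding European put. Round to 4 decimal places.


Put-call parity: C - P = S_0 * exp(-qT) - K * exp(-rT).
S_0 * exp(-qT) = 10.1900 * 1.00000000 = 10.19000000
K * exp(-rT) = 9.0300 * 0.98659072 = 8.90891417
P = C - S*exp(-qT) + K*exp(-rT)
P = 2.4690 - 10.19000000 + 8.90891417 = 1.1879

Answer: Put price = 1.1879


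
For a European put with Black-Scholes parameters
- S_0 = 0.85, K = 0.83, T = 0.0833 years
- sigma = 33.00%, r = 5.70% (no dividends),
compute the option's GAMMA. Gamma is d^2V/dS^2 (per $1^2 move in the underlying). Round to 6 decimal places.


d1 = 0.3474709594; d2 = 0.2522272194
phi(d1) = 0.3755714422; exp(-qT) = 1.0000000000; exp(-rT) = 0.9952631544
Gamma = exp(-qT) * phi(d1) / (S * sigma * sqrt(T)) = 1.0000000000 * 0.3755714422 / (0.8500 * 0.3300 * 0.2886173938) = 4.639137

Answer: Gamma = 4.639137


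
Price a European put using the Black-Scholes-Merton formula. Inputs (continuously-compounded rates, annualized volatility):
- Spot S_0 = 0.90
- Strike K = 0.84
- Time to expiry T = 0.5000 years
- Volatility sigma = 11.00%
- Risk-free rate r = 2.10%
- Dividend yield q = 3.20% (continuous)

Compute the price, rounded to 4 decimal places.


d1 = (ln(S/K) + (r - q + 0.5*sigma^2) * T) / (sigma * sqrt(T)) = 0.85518615
d2 = d1 - sigma * sqrt(T) = 0.77740440
exp(-rT) = 0.98955493; exp(-qT) = 0.98412732
P = K * exp(-rT) * N(-d2) - S_0 * exp(-qT) * N(-d1)
N(-d1) = 0.19622405; N(-d2) = 0.21846011
P = 0.8400 * 0.98955493 * 0.21846011 - 0.9000 * 0.98412732 * 0.19622405 = 0.0078

Answer: Price = 0.0078


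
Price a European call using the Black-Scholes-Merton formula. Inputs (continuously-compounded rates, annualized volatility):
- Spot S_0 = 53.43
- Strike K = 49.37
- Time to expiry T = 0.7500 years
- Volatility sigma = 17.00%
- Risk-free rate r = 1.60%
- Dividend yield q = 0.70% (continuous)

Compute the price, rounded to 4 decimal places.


d1 = (ln(S/K) + (r - q + 0.5*sigma^2) * T) / (sigma * sqrt(T)) = 0.65625662
d2 = d1 - sigma * sqrt(T) = 0.50903230
exp(-rT) = 0.98807171; exp(-qT) = 0.99476376
C = S_0 * exp(-qT) * N(d1) - K * exp(-rT) * N(d2)
N(d1) = 0.74417049; N(d2) = 0.69463521
C = 53.4300 * 0.99476376 * 0.74417049 - 49.3700 * 0.98807171 * 0.69463521 = 5.6678

Answer: Price = 5.6678


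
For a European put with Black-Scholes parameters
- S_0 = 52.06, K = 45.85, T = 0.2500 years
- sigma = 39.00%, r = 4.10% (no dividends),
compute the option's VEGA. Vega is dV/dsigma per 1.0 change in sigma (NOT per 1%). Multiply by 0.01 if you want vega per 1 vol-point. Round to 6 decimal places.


d1 = 0.8014574403; d2 = 0.6064574403
phi(d1) = 0.2893536758; exp(-qT) = 1.0000000000; exp(-rT) = 0.9898023522
Vega = S * exp(-qT) * phi(d1) * sqrt(T) = 52.0600 * 1.0000000000 * 0.2893536758 * 0.5000000000 = 7.531876

Answer: Vega = 7.531876


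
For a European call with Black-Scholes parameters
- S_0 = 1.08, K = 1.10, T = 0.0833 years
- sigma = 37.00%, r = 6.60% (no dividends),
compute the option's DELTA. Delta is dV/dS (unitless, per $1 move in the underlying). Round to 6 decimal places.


Answer: Delta = 0.473311

Derivation:
d1 = -0.0669496994; d2 = -0.1737381351
phi(d1) = 0.3980491996; exp(-qT) = 1.0000000000; exp(-rT) = 0.9945172852
N(d1) = 0.4733108737
Delta = exp(-qT) * N(d1) = 1.0000000000 * 0.4733108737 = 0.473311


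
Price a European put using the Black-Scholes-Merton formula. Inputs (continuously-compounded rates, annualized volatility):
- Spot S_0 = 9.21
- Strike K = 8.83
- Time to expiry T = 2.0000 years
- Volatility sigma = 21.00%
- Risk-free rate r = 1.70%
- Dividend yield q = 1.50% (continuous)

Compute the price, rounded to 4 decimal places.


d1 = (ln(S/K) + (r - q + 0.5*sigma^2) * T) / (sigma * sqrt(T)) = 0.30383650
d2 = d1 - sigma * sqrt(T) = 0.00685165
exp(-rT) = 0.96657150; exp(-qT) = 0.97044553
P = K * exp(-rT) * N(-d2) - S_0 * exp(-qT) * N(-d1)
N(-d1) = 0.38062623; N(-d2) = 0.49726661
P = 8.8300 * 0.96657150 * 0.49726661 - 9.2100 * 0.97044553 * 0.38062623 = 0.8421

Answer: Price = 0.8421


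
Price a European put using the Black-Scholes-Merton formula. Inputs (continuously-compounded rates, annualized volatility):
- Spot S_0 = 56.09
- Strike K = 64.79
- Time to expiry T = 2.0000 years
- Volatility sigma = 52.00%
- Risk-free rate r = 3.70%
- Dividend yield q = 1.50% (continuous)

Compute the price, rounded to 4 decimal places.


d1 = (ln(S/K) + (r - q + 0.5*sigma^2) * T) / (sigma * sqrt(T)) = 0.23145002
d2 = d1 - sigma * sqrt(T) = -0.50394103
exp(-rT) = 0.92867169; exp(-qT) = 0.97044553
P = K * exp(-rT) * N(-d2) - S_0 * exp(-qT) * N(-d1)
N(-d1) = 0.40848261; N(-d2) = 0.69284859
P = 64.7900 * 0.92867169 * 0.69284859 - 56.0900 * 0.97044553 * 0.40848261 = 19.4531

Answer: Price = 19.4531


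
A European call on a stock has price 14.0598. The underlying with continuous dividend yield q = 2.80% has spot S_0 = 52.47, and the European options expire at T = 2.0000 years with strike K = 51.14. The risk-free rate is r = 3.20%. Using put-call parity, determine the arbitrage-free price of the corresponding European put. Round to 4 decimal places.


Answer: Put price = 12.4169

Derivation:
Put-call parity: C - P = S_0 * exp(-qT) - K * exp(-rT).
S_0 * exp(-qT) = 52.4700 * 0.94553914 = 49.61243846
K * exp(-rT) = 51.1400 * 0.93800500 = 47.96957568
P = C - S*exp(-qT) + K*exp(-rT)
P = 14.0598 - 49.61243846 + 47.96957568 = 12.4169


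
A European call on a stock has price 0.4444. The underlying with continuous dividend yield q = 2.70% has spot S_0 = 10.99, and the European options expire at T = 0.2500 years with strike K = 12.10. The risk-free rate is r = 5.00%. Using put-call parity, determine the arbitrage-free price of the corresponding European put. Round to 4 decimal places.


Put-call parity: C - P = S_0 * exp(-qT) - K * exp(-rT).
S_0 * exp(-qT) = 10.9900 * 0.99327273 = 10.91606730
K * exp(-rT) = 12.1000 * 0.98757780 = 11.94969139
P = C - S*exp(-qT) + K*exp(-rT)
P = 0.4444 - 10.91606730 + 11.94969139 = 1.4780

Answer: Put price = 1.4780


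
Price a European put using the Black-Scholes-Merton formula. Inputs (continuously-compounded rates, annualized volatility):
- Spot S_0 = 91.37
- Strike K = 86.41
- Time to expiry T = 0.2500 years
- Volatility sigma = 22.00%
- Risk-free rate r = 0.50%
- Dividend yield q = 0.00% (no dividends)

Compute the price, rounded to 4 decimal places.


d1 = (ln(S/K) + (r - q + 0.5*sigma^2) * T) / (sigma * sqrt(T)) = 0.57376170
d2 = d1 - sigma * sqrt(T) = 0.46376170
exp(-rT) = 0.99875078; exp(-qT) = 1.00000000
P = K * exp(-rT) * N(-d2) - S_0 * exp(-qT) * N(-d1)
N(-d1) = 0.28306453; N(-d2) = 0.32140924
P = 86.4100 * 0.99875078 * 0.32140924 - 91.3700 * 1.00000000 * 0.28306453 = 1.8747

Answer: Price = 1.8747


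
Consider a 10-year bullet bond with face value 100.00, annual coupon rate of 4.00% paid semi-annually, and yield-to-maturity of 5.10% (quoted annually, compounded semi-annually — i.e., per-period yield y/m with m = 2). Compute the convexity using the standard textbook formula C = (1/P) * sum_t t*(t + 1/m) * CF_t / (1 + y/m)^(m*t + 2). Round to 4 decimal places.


Answer: Convexity = 76.9329

Derivation:
Coupon per period c = face * coupon_rate / m = 2.000000
Periods per year m = 2; per-period yield y/m = 0.025500
Number of cashflows N = 20
Cashflows (t years, CF_t, discount factor 1/(1+y/m)^(m*t), PV):
  t = 0.5000: CF_t = 2.000000, DF = 0.975134, PV = 1.950268
  t = 1.0000: CF_t = 2.000000, DF = 0.950886, PV = 1.901773
  t = 1.5000: CF_t = 2.000000, DF = 0.927242, PV = 1.854484
  t = 2.0000: CF_t = 2.000000, DF = 0.904185, PV = 1.808370
  t = 2.5000: CF_t = 2.000000, DF = 0.881702, PV = 1.763403
  t = 3.0000: CF_t = 2.000000, DF = 0.859777, PV = 1.719555
  t = 3.5000: CF_t = 2.000000, DF = 0.838398, PV = 1.676796
  t = 4.0000: CF_t = 2.000000, DF = 0.817551, PV = 1.635101
  t = 4.5000: CF_t = 2.000000, DF = 0.797222, PV = 1.594443
  t = 5.0000: CF_t = 2.000000, DF = 0.777398, PV = 1.554796
  t = 5.5000: CF_t = 2.000000, DF = 0.758067, PV = 1.516134
  t = 6.0000: CF_t = 2.000000, DF = 0.739217, PV = 1.478434
  t = 6.5000: CF_t = 2.000000, DF = 0.720836, PV = 1.441672
  t = 7.0000: CF_t = 2.000000, DF = 0.702912, PV = 1.405823
  t = 7.5000: CF_t = 2.000000, DF = 0.685433, PV = 1.370866
  t = 8.0000: CF_t = 2.000000, DF = 0.668389, PV = 1.336778
  t = 8.5000: CF_t = 2.000000, DF = 0.651769, PV = 1.303538
  t = 9.0000: CF_t = 2.000000, DF = 0.635562, PV = 1.271124
  t = 9.5000: CF_t = 2.000000, DF = 0.619758, PV = 1.239517
  t = 10.0000: CF_t = 102.000000, DF = 0.604347, PV = 61.643442
Price P = sum_t PV_t = 91.466318
Convexity numerator sum_t t*(t + 1/m) * CF_t / (1+y/m)^(m*t + 2):
  t = 0.5000: term = 0.927242
  t = 1.0000: term = 2.712555
  t = 1.5000: term = 5.290210
  t = 2.0000: term = 8.597774
  t = 2.5000: term = 12.575973
  t = 3.0000: term = 17.168564
  t = 3.5000: term = 22.322203
  t = 4.0000: term = 27.986324
  t = 4.5000: term = 34.113023
  t = 5.0000: term = 40.656942
  t = 5.5000: term = 47.575164
  t = 6.0000: term = 54.827103
  t = 6.5000: term = 62.374406
  t = 7.0000: term = 70.180856
  t = 7.5000: term = 78.212280
  t = 8.0000: term = 86.436454
  t = 8.5000: term = 94.823024
  t = 9.0000: term = 103.343417
  t = 9.5000: term = 111.970764
  t = 10.0000: term = 6154.671068
Convexity = (1/P) * sum = 7036.765346 / 91.466318 = 76.932859


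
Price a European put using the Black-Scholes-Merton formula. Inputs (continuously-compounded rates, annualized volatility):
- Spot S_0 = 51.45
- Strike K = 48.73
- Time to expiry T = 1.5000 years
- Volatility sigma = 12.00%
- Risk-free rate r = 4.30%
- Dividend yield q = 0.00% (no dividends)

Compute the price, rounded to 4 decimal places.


d1 = (ln(S/K) + (r - q + 0.5*sigma^2) * T) / (sigma * sqrt(T)) = 0.88192249
d2 = d1 - sigma * sqrt(T) = 0.73495310
exp(-rT) = 0.93753611; exp(-qT) = 1.00000000
P = K * exp(-rT) * N(-d2) - S_0 * exp(-qT) * N(-d1)
N(-d1) = 0.18890936; N(-d2) = 0.23118403
P = 48.7300 * 0.93753611 * 0.23118403 - 51.4500 * 1.00000000 * 0.18890936 = 0.8425

Answer: Price = 0.8425


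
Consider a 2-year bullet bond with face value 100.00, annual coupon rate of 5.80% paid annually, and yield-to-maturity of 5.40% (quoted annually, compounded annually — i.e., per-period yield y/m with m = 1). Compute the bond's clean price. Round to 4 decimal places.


Coupon per period c = face * coupon_rate / m = 5.800000
Periods per year m = 1; per-period yield y/m = 0.054000
Number of cashflows N = 2
Cashflows (t years, CF_t, discount factor 1/(1+y/m)^(m*t), PV):
  t = 1.0000: CF_t = 5.800000, DF = 0.948767, PV = 5.502846
  t = 2.0000: CF_t = 105.800000, DF = 0.900158, PV = 95.236724
Price P = sum_t PV_t = 100.739570

Answer: Price = 100.7396


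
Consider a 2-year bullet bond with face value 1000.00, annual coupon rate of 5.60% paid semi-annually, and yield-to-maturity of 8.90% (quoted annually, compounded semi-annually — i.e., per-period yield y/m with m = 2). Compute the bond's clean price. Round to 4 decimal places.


Coupon per period c = face * coupon_rate / m = 28.000000
Periods per year m = 2; per-period yield y/m = 0.044500
Number of cashflows N = 4
Cashflows (t years, CF_t, discount factor 1/(1+y/m)^(m*t), PV):
  t = 0.5000: CF_t = 28.000000, DF = 0.957396, PV = 26.807085
  t = 1.0000: CF_t = 28.000000, DF = 0.916607, PV = 25.664993
  t = 1.5000: CF_t = 28.000000, DF = 0.877556, PV = 24.571558
  t = 2.0000: CF_t = 1028.000000, DF = 0.840168, PV = 863.692876
Price P = sum_t PV_t = 940.736511

Answer: Price = 940.7365


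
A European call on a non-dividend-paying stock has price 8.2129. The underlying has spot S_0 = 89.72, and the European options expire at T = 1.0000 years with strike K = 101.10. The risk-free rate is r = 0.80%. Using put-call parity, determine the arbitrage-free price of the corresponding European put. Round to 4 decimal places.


Answer: Put price = 18.7873

Derivation:
Put-call parity: C - P = S_0 * exp(-qT) - K * exp(-rT).
S_0 * exp(-qT) = 89.7200 * 1.00000000 = 89.72000000
K * exp(-rT) = 101.1000 * 0.99203191 = 100.29442659
P = C - S*exp(-qT) + K*exp(-rT)
P = 8.2129 - 89.72000000 + 100.29442659 = 18.7873


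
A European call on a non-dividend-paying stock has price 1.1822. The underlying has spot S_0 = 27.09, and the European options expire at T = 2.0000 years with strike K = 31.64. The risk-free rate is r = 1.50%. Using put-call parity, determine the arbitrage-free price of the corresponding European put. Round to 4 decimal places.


Put-call parity: C - P = S_0 * exp(-qT) - K * exp(-rT).
S_0 * exp(-qT) = 27.0900 * 1.00000000 = 27.09000000
K * exp(-rT) = 31.6400 * 0.97044553 = 30.70489668
P = C - S*exp(-qT) + K*exp(-rT)
P = 1.1822 - 27.09000000 + 30.70489668 = 4.7971

Answer: Put price = 4.7971


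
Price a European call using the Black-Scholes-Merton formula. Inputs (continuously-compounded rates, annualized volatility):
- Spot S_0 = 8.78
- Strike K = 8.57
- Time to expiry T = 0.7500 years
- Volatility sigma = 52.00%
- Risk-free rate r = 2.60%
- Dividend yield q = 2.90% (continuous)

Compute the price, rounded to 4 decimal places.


d1 = (ln(S/K) + (r - q + 0.5*sigma^2) * T) / (sigma * sqrt(T)) = 0.27392755
d2 = d1 - sigma * sqrt(T) = -0.17640566
exp(-rT) = 0.98068890; exp(-qT) = 0.97848483
C = S_0 * exp(-qT) * N(d1) - K * exp(-rT) * N(d2)
N(d1) = 0.60792985; N(d2) = 0.42998763
C = 8.7800 * 0.97848483 * 0.60792985 - 8.5700 * 0.98068890 * 0.42998763 = 1.6090

Answer: Price = 1.6090


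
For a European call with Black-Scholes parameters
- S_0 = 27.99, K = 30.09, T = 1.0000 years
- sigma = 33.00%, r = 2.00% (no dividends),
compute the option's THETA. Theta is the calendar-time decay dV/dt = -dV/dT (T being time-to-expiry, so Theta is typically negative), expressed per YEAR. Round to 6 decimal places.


Answer: Theta = -2.062510

Derivation:
d1 = 0.0063770087; d2 = -0.3236229913
phi(d1) = 0.3989341687; exp(-qT) = 1.0000000000; exp(-rT) = 0.9801986733
Theta = -S*exp(-qT)*phi(d1)*sigma/(2*sqrt(T)) - r*K*exp(-rT)*N(d2) + q*S*exp(-qT)*N(d1)
N(d1) = 0.5025440412; N(d2) = 0.3731117397; sqrt(T) = 1.0000000000
Term 1 = -27.9900 * 1.0000000000 * 0.3989341687 * 0.3300 / (2 * 1.0000000000) = -1.8424176180
Term 2 = -0.0200 * 30.0900 * 0.9801986733 * 0.3731117397 = -0.2200924819
Term 3 = 0 (no dividend yield, q = 0)
Theta = -1.8424176180 + (-0.2200924819) + (0.0000000000) = -2.062510


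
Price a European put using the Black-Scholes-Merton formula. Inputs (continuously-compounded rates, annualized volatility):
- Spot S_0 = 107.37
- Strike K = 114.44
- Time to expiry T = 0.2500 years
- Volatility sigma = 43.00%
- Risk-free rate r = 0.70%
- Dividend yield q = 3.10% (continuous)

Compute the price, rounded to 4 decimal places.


d1 = (ln(S/K) + (r - q + 0.5*sigma^2) * T) / (sigma * sqrt(T)) = -0.21701095
d2 = d1 - sigma * sqrt(T) = -0.43201095
exp(-rT) = 0.99825153; exp(-qT) = 0.99227995
P = K * exp(-rT) * N(-d2) - S_0 * exp(-qT) * N(-d1)
N(-d1) = 0.58590010; N(-d2) = 0.66713327
P = 114.4400 * 0.99825153 * 0.66713327 - 107.3700 * 0.99227995 * 0.58590010 = 13.7908

Answer: Price = 13.7908


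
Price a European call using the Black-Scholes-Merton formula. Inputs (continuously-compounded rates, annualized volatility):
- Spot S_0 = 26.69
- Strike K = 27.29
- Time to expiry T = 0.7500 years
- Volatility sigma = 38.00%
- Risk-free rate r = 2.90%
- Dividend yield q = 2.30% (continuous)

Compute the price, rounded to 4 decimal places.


d1 = (ln(S/K) + (r - q + 0.5*sigma^2) * T) / (sigma * sqrt(T)) = 0.11066476
d2 = d1 - sigma * sqrt(T) = -0.21842489
exp(-rT) = 0.97848483; exp(-qT) = 0.98289793
C = S_0 * exp(-qT) * N(d1) - K * exp(-rT) * N(d2)
N(d1) = 0.54405891; N(d2) = 0.41354904
C = 26.6900 * 0.98289793 * 0.54405891 - 27.2900 * 0.97848483 * 0.41354904 = 3.2297

Answer: Price = 3.2297


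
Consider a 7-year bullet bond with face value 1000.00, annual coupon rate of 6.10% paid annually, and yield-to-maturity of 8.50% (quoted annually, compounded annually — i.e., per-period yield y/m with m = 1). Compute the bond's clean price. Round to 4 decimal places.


Coupon per period c = face * coupon_rate / m = 61.000000
Periods per year m = 1; per-period yield y/m = 0.085000
Number of cashflows N = 7
Cashflows (t years, CF_t, discount factor 1/(1+y/m)^(m*t), PV):
  t = 1.0000: CF_t = 61.000000, DF = 0.921659, PV = 56.221198
  t = 2.0000: CF_t = 61.000000, DF = 0.849455, PV = 51.816772
  t = 3.0000: CF_t = 61.000000, DF = 0.782908, PV = 47.757394
  t = 4.0000: CF_t = 61.000000, DF = 0.721574, PV = 44.016031
  t = 5.0000: CF_t = 61.000000, DF = 0.665045, PV = 40.567771
  t = 6.0000: CF_t = 61.000000, DF = 0.612945, PV = 37.389651
  t = 7.0000: CF_t = 1061.000000, DF = 0.564926, PV = 599.386858
Price P = sum_t PV_t = 877.155676

Answer: Price = 877.1557


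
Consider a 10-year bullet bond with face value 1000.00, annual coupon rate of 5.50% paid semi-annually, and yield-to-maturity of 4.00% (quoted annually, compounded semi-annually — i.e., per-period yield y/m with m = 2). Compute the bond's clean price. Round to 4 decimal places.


Coupon per period c = face * coupon_rate / m = 27.500000
Periods per year m = 2; per-period yield y/m = 0.020000
Number of cashflows N = 20
Cashflows (t years, CF_t, discount factor 1/(1+y/m)^(m*t), PV):
  t = 0.5000: CF_t = 27.500000, DF = 0.980392, PV = 26.960784
  t = 1.0000: CF_t = 27.500000, DF = 0.961169, PV = 26.432141
  t = 1.5000: CF_t = 27.500000, DF = 0.942322, PV = 25.913864
  t = 2.0000: CF_t = 27.500000, DF = 0.923845, PV = 25.405749
  t = 2.5000: CF_t = 27.500000, DF = 0.905731, PV = 24.907597
  t = 3.0000: CF_t = 27.500000, DF = 0.887971, PV = 24.419213
  t = 3.5000: CF_t = 27.500000, DF = 0.870560, PV = 23.940405
  t = 4.0000: CF_t = 27.500000, DF = 0.853490, PV = 23.470985
  t = 4.5000: CF_t = 27.500000, DF = 0.836755, PV = 23.010770
  t = 5.0000: CF_t = 27.500000, DF = 0.820348, PV = 22.559578
  t = 5.5000: CF_t = 27.500000, DF = 0.804263, PV = 22.117234
  t = 6.0000: CF_t = 27.500000, DF = 0.788493, PV = 21.683562
  t = 6.5000: CF_t = 27.500000, DF = 0.773033, PV = 21.258394
  t = 7.0000: CF_t = 27.500000, DF = 0.757875, PV = 20.841563
  t = 7.5000: CF_t = 27.500000, DF = 0.743015, PV = 20.432905
  t = 8.0000: CF_t = 27.500000, DF = 0.728446, PV = 20.032260
  t = 8.5000: CF_t = 27.500000, DF = 0.714163, PV = 19.639470
  t = 9.0000: CF_t = 27.500000, DF = 0.700159, PV = 19.254383
  t = 9.5000: CF_t = 27.500000, DF = 0.686431, PV = 18.876846
  t = 10.0000: CF_t = 1027.500000, DF = 0.672971, PV = 691.478045
Price P = sum_t PV_t = 1122.635750

Answer: Price = 1122.6358


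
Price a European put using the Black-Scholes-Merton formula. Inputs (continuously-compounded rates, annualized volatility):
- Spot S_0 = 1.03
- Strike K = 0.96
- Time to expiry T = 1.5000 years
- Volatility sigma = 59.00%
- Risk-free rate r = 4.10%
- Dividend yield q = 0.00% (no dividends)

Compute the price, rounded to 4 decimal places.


Answer: Price = 0.2133

Derivation:
d1 = (ln(S/K) + (r - q + 0.5*sigma^2) * T) / (sigma * sqrt(T)) = 0.54380858
d2 = d1 - sigma * sqrt(T) = -0.17879089
exp(-rT) = 0.94035295; exp(-qT) = 1.00000000
P = K * exp(-rT) * N(-d2) - S_0 * exp(-qT) * N(-d1)
N(-d1) = 0.29328660; N(-d2) = 0.57094905
P = 0.9600 * 0.94035295 * 0.57094905 - 1.0300 * 1.00000000 * 0.29328660 = 0.2133


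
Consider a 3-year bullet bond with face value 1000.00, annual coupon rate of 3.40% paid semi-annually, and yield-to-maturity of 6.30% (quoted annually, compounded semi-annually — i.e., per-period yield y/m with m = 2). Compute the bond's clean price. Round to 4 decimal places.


Coupon per period c = face * coupon_rate / m = 17.000000
Periods per year m = 2; per-period yield y/m = 0.031500
Number of cashflows N = 6
Cashflows (t years, CF_t, discount factor 1/(1+y/m)^(m*t), PV):
  t = 0.5000: CF_t = 17.000000, DF = 0.969462, PV = 16.480853
  t = 1.0000: CF_t = 17.000000, DF = 0.939856, PV = 15.977560
  t = 1.5000: CF_t = 17.000000, DF = 0.911155, PV = 15.489636
  t = 2.0000: CF_t = 17.000000, DF = 0.883330, PV = 15.016613
  t = 2.5000: CF_t = 17.000000, DF = 0.856355, PV = 14.558035
  t = 3.0000: CF_t = 1017.000000, DF = 0.830204, PV = 844.317049
Price P = sum_t PV_t = 921.839747

Answer: Price = 921.8397


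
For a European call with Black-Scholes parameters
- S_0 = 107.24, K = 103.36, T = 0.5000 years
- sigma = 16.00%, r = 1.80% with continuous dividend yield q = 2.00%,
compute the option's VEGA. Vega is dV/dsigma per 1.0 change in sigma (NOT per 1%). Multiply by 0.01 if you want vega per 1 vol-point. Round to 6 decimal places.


d1 = 0.3734520236; d2 = 0.2603149386
phi(d1) = 0.3720705693; exp(-qT) = 0.9900498337; exp(-rT) = 0.9910403788
Vega = S * exp(-qT) * phi(d1) * sqrt(T) = 107.2400 * 0.9900498337 * 0.3720705693 * 0.7071067812 = 27.933425

Answer: Vega = 27.933425


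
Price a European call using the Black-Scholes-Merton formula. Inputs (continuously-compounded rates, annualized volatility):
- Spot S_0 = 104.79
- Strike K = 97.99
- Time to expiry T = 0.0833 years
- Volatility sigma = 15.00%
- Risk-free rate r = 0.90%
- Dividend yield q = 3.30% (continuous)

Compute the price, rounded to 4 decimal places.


d1 = (ln(S/K) + (r - q + 0.5*sigma^2) * T) / (sigma * sqrt(T)) = 1.52522200
d2 = d1 - sigma * sqrt(T) = 1.48192939
exp(-rT) = 0.99925058; exp(-qT) = 0.99725487
C = S_0 * exp(-qT) * N(d1) - K * exp(-rT) * N(d2)
N(d1) = 0.93639813; N(d2) = 0.93082046
C = 104.7900 * 0.99725487 * 0.93639813 - 97.9900 * 0.99925058 * 0.93082046 = 6.7131

Answer: Price = 6.7131


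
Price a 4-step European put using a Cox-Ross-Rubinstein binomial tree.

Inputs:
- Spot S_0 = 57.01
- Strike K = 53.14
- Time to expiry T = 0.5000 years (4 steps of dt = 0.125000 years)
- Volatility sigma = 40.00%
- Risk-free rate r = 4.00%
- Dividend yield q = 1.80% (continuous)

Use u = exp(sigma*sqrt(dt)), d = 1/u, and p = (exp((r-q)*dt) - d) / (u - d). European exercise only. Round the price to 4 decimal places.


dt = T/N = 0.125000
u = exp(sigma*sqrt(dt)) = 1.151910; d = 1/u = 0.868123
p = (exp((r-q)*dt) - d) / (u - d) = 0.474407
Discount per step: exp(-r*dt) = 0.995012
Stock lattice S(k, i) with i counting down-moves:
  k=0: S(0,0) = 57.0100
  k=1: S(1,0) = 65.6704; S(1,1) = 49.4917
  k=2: S(2,0) = 75.6464; S(2,1) = 57.0100; S(2,2) = 42.9649
  k=3: S(3,0) = 87.1378; S(3,1) = 65.6704; S(3,2) = 49.4917; S(3,3) = 37.2989
  k=4: S(4,0) = 100.3749; S(4,1) = 75.6464; S(4,2) = 57.0100; S(4,3) = 42.9649; S(4,4) = 32.3800
Terminal payoffs V(N, i) = max(K - S_T, 0):
  V(4,0) = 0.000000; V(4,1) = 0.000000; V(4,2) = 0.000000; V(4,3) = 10.175080; V(4,4) = 20.759990
Backward induction: V(k, i) = exp(-r*dt) * [p * V(k+1, i) + (1-p) * V(k+1, i+1)].
  V(3,0) = exp(-r*dt) * [p*0.000000 + (1-p)*0.000000] = 0.000000
  V(3,1) = exp(-r*dt) * [p*0.000000 + (1-p)*0.000000] = 0.000000
  V(3,2) = exp(-r*dt) * [p*0.000000 + (1-p)*10.175080] = 5.321276
  V(3,3) = exp(-r*dt) * [p*10.175080 + (1-p)*20.759990] = 15.659936
  V(2,0) = exp(-r*dt) * [p*0.000000 + (1-p)*0.000000] = 0.000000
  V(2,1) = exp(-r*dt) * [p*0.000000 + (1-p)*5.321276] = 2.782875
  V(2,2) = exp(-r*dt) * [p*5.321276 + (1-p)*15.659936] = 10.701560
  V(1,0) = exp(-r*dt) * [p*0.000000 + (1-p)*2.782875] = 1.455364
  V(1,1) = exp(-r*dt) * [p*2.782875 + (1-p)*10.701560] = 6.910241
  V(0,0) = exp(-r*dt) * [p*1.455364 + (1-p)*6.910241] = 4.300850

Answer: Price = V(0,0) = 4.3009


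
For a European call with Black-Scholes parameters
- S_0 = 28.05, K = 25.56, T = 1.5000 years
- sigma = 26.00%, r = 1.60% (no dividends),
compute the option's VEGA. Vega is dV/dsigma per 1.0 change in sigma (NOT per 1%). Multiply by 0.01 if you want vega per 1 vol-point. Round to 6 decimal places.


d1 = 0.5265146876; d2 = 0.2080810210
phi(d1) = 0.3473065737; exp(-qT) = 1.0000000000; exp(-rT) = 0.9762857098
Vega = S * exp(-qT) * phi(d1) * sqrt(T) = 28.0500 * 1.0000000000 * 0.3473065737 * 1.2247448714 = 11.931403

Answer: Vega = 11.931403


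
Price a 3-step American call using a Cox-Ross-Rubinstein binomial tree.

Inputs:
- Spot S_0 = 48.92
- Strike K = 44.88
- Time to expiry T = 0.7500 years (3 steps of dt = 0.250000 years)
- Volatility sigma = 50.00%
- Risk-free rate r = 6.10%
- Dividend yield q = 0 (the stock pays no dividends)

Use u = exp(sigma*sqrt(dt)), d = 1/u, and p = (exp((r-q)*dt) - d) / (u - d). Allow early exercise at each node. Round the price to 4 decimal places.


dt = T/N = 0.250000
u = exp(sigma*sqrt(dt)) = 1.284025; d = 1/u = 0.778801
p = (exp((r-q)*dt) - d) / (u - d) = 0.468239
Discount per step: exp(-r*dt) = 0.984866
Stock lattice S(k, i) with i counting down-moves:
  k=0: S(0,0) = 48.9200
  k=1: S(1,0) = 62.8145; S(1,1) = 38.0989
  k=2: S(2,0) = 80.6554; S(2,1) = 48.9200; S(2,2) = 29.6715
  k=3: S(3,0) = 103.5636; S(3,1) = 62.8145; S(3,2) = 38.0989; S(3,3) = 23.1082
Terminal payoffs V(N, i) = max(S_T - K, 0):
  V(3,0) = 58.683641; V(3,1) = 17.934523; V(3,2) = 0.000000; V(3,3) = 0.000000
Backward induction: V(k, i) = exp(-r*dt) * [p * V(k+1, i) + (1-p) * V(k+1, i+1)]; then take max(V_cont, immediate exercise) for American.
  V(2,0) = exp(-r*dt) * [p*58.683641 + (1-p)*17.934523] = 36.454672; exercise = 35.775445; V(2,0) = max -> 36.454672
  V(2,1) = exp(-r*dt) * [p*17.934523 + (1-p)*0.000000] = 8.270558; exercise = 4.040000; V(2,1) = max -> 8.270558
  V(2,2) = exp(-r*dt) * [p*0.000000 + (1-p)*0.000000] = 0.000000; exercise = 0.000000; V(2,2) = max -> 0.000000
  V(1,0) = exp(-r*dt) * [p*36.454672 + (1-p)*8.270558] = 21.142576; exercise = 17.934523; V(1,0) = max -> 21.142576
  V(1,1) = exp(-r*dt) * [p*8.270558 + (1-p)*0.000000] = 3.813992; exercise = 0.000000; V(1,1) = max -> 3.813992
  V(0,0) = exp(-r*dt) * [p*21.142576 + (1-p)*3.813992] = 11.747398; exercise = 4.040000; V(0,0) = max -> 11.747398

Answer: Price = V(0,0) = 11.7474


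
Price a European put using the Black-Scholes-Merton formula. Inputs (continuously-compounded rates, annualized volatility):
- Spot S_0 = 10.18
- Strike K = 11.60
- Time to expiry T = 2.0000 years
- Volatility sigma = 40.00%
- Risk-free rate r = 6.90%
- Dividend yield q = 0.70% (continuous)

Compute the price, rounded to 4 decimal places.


Answer: Price = 2.2763

Derivation:
d1 = (ln(S/K) + (r - q + 0.5*sigma^2) * T) / (sigma * sqrt(T)) = 0.27121065
d2 = d1 - sigma * sqrt(T) = -0.29447477
exp(-rT) = 0.87109869; exp(-qT) = 0.98609754
P = K * exp(-rT) * N(-d2) - S_0 * exp(-qT) * N(-d1)
N(-d1) = 0.39311451; N(-d2) = 0.61580243
P = 11.6000 * 0.87109869 * 0.61580243 - 10.1800 * 0.98609754 * 0.39311451 = 2.2763


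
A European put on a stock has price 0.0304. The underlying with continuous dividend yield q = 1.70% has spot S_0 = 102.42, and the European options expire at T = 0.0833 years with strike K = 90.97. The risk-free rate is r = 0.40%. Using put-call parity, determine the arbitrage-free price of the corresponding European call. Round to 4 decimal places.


Put-call parity: C - P = S_0 * exp(-qT) - K * exp(-rT).
S_0 * exp(-qT) = 102.4200 * 0.99858490 = 102.27506568
K * exp(-rT) = 90.9700 * 0.99966686 = 90.93969385
C = P + S*exp(-qT) - K*exp(-rT)
C = 0.0304 + 102.27506568 - 90.93969385 = 11.3658

Answer: Call price = 11.3658


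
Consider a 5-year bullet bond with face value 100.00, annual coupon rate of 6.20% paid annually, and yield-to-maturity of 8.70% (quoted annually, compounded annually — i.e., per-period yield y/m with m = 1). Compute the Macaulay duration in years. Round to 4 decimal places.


Answer: Macaulay duration = 4.4163 years

Derivation:
Coupon per period c = face * coupon_rate / m = 6.200000
Periods per year m = 1; per-period yield y/m = 0.087000
Number of cashflows N = 5
Cashflows (t years, CF_t, discount factor 1/(1+y/m)^(m*t), PV):
  t = 1.0000: CF_t = 6.200000, DF = 0.919963, PV = 5.703772
  t = 2.0000: CF_t = 6.200000, DF = 0.846332, PV = 5.247260
  t = 3.0000: CF_t = 6.200000, DF = 0.778595, PV = 4.827286
  t = 4.0000: CF_t = 6.200000, DF = 0.716278, PV = 4.440926
  t = 5.0000: CF_t = 106.200000, DF = 0.658950, PV = 69.980461
Price P = sum_t PV_t = 90.199705
Macaulay numerator sum_t t * PV_t:
  t * PV_t at t = 1.0000: 5.703772
  t * PV_t at t = 2.0000: 10.494520
  t * PV_t at t = 3.0000: 14.481859
  t * PV_t at t = 4.0000: 17.763703
  t * PV_t at t = 5.0000: 349.902303
Macaulay duration D = (sum_t t * PV_t) / P = 398.346157 / 90.199705 = 4.416269
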